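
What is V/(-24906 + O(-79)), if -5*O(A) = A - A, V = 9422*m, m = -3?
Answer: 673/593 ≈ 1.1349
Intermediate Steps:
V = -28266 (V = 9422*(-3) = -28266)
O(A) = 0 (O(A) = -(A - A)/5 = -1/5*0 = 0)
V/(-24906 + O(-79)) = -28266/(-24906 + 0) = -28266/(-24906) = -28266*(-1/24906) = 673/593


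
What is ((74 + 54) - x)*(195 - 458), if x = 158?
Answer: 7890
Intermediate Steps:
((74 + 54) - x)*(195 - 458) = ((74 + 54) - 1*158)*(195 - 458) = (128 - 158)*(-263) = -30*(-263) = 7890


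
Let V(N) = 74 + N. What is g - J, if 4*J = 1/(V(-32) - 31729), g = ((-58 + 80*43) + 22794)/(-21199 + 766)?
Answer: -3317735215/2589841884 ≈ -1.2811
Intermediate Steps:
g = -26176/20433 (g = ((-58 + 3440) + 22794)/(-20433) = (3382 + 22794)*(-1/20433) = 26176*(-1/20433) = -26176/20433 ≈ -1.2811)
J = -1/126748 (J = 1/(4*((74 - 32) - 31729)) = 1/(4*(42 - 31729)) = (¼)/(-31687) = (¼)*(-1/31687) = -1/126748 ≈ -7.8897e-6)
g - J = -26176/20433 - 1*(-1/126748) = -26176/20433 + 1/126748 = -3317735215/2589841884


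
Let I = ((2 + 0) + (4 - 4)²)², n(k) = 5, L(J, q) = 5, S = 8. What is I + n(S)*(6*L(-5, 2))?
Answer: 154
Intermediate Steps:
I = 4 (I = (2 + 0²)² = (2 + 0)² = 2² = 4)
I + n(S)*(6*L(-5, 2)) = 4 + 5*(6*5) = 4 + 5*30 = 4 + 150 = 154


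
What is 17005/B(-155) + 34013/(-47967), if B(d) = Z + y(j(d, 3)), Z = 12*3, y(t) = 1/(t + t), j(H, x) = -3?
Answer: 977352043/2062581 ≈ 473.85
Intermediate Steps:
y(t) = 1/(2*t)
Z = 36
B(d) = 215/6 (B(d) = 36 + (1/2)/(-3) = 36 + (1/2)*(-1/3) = 36 - 1/6 = 215/6)
17005/B(-155) + 34013/(-47967) = 17005/(215/6) + 34013/(-47967) = 17005*(6/215) + 34013*(-1/47967) = 20406/43 - 34013/47967 = 977352043/2062581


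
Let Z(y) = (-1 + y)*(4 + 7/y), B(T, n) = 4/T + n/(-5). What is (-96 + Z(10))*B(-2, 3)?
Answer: 6981/50 ≈ 139.62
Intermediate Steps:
B(T, n) = 4/T - n/5 (B(T, n) = 4/T + n*(-1/5) = 4/T - n/5)
(-96 + Z(10))*B(-2, 3) = (-96 + (3 - 7/10 + 4*10))*(4/(-2) - 1/5*3) = (-96 + (3 - 7*1/10 + 40))*(4*(-1/2) - 3/5) = (-96 + (3 - 7/10 + 40))*(-2 - 3/5) = (-96 + 423/10)*(-13/5) = -537/10*(-13/5) = 6981/50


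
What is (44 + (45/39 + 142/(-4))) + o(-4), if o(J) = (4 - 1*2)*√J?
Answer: 251/26 + 4*I ≈ 9.6538 + 4.0*I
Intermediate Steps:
o(J) = 2*√J (o(J) = (4 - 2)*√J = 2*√J)
(44 + (45/39 + 142/(-4))) + o(-4) = (44 + (45/39 + 142/(-4))) + 2*√(-4) = (44 + (45*(1/39) + 142*(-¼))) + 2*(2*I) = (44 + (15/13 - 71/2)) + 4*I = (44 - 893/26) + 4*I = 251/26 + 4*I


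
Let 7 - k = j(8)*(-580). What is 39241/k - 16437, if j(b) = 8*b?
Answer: -610217258/37127 ≈ -16436.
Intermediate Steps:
k = 37127 (k = 7 - 8*8*(-580) = 7 - 64*(-580) = 7 - 1*(-37120) = 7 + 37120 = 37127)
39241/k - 16437 = 39241/37127 - 16437 = -610217258/37127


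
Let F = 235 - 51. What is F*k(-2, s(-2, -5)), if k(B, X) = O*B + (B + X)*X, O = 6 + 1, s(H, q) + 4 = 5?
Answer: -2760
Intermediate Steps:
s(H, q) = 1 (s(H, q) = -4 + 5 = 1)
O = 7
k(B, X) = 7*B + X*(B + X) (k(B, X) = 7*B + (B + X)*X = 7*B + X*(B + X))
F = 184
F*k(-2, s(-2, -5)) = 184*(1**2 + 7*(-2) - 2*1) = 184*(1 - 14 - 2) = 184*(-15) = -2760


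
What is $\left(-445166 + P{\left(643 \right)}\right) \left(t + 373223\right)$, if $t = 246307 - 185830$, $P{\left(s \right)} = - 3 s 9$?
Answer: $-200597959900$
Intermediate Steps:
$P{\left(s \right)} = - 27 s$
$t = 60477$
$\left(-445166 + P{\left(643 \right)}\right) \left(t + 373223\right) = \left(-445166 - 17361\right) \left(60477 + 373223\right) = \left(-445166 - 17361\right) 433700 = \left(-462527\right) 433700 = -200597959900$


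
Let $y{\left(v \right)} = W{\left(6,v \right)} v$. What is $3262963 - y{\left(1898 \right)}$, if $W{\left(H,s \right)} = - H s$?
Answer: $24877387$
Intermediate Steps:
$W{\left(H,s \right)} = - H s$
$y{\left(v \right)} = - 6 v^{2}$ ($y{\left(v \right)} = \left(-1\right) 6 v v = - 6 v v = - 6 v^{2}$)
$3262963 - y{\left(1898 \right)} = 3262963 - - 6 \cdot 1898^{2} = 3262963 - \left(-6\right) 3602404 = 3262963 - -21614424 = 3262963 + 21614424 = 24877387$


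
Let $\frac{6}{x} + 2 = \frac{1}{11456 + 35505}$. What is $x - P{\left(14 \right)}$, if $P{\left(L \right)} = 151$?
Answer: $- \frac{4821279}{31307} \approx -154.0$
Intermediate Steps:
$x = - \frac{93922}{31307}$ ($x = \frac{6}{-2 + \frac{1}{11456 + 35505}} = \frac{6}{-2 + \frac{1}{46961}} = \frac{6}{- \frac{93921}{46961}} = 6 \left(- \frac{46961}{93921}\right) = - \frac{93922}{31307} \approx -3.0$)
$x - P{\left(14 \right)} = - \frac{93922}{31307} - 151 = - \frac{4821279}{31307}$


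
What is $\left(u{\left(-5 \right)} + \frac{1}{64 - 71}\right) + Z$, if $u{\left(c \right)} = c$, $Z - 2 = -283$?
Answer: $- \frac{2003}{7} \approx -286.14$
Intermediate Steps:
$Z = -281$ ($Z = 2 - 283 = -281$)
$\left(u{\left(-5 \right)} + \frac{1}{64 - 71}\right) + Z = \left(-5 + \frac{1}{64 - 71}\right) - 281 = \left(-5 + \frac{1}{-7}\right) - 281 = \left(-5 - \frac{1}{7}\right) - 281 = - \frac{36}{7} - 281 = - \frac{2003}{7}$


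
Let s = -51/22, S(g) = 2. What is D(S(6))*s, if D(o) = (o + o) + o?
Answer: -153/11 ≈ -13.909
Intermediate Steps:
s = -51/22 (s = -51*1/22 = -51/22 ≈ -2.3182)
D(o) = 3*o (D(o) = 2*o + o = 3*o)
D(S(6))*s = (3*2)*(-51/22) = 6*(-51/22) = -153/11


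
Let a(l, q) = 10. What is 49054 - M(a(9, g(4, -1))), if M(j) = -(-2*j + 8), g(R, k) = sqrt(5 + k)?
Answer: 49042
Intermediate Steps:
M(j) = -8 + 2*j (M(j) = -(8 - 2*j) = -8 + 2*j)
49054 - M(a(9, g(4, -1))) = 49054 - (-8 + 2*10) = 49054 - (-8 + 20) = 49054 - 1*12 = 49054 - 12 = 49042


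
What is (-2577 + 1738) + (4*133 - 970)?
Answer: -1277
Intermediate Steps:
(-2577 + 1738) + (4*133 - 970) = -839 + (532 - 970) = -839 - 438 = -1277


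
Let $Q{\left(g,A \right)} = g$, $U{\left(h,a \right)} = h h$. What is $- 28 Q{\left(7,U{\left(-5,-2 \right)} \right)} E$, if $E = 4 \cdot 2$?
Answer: $-1568$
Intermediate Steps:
$U{\left(h,a \right)} = h^{2}$
$E = 8$
$- 28 Q{\left(7,U{\left(-5,-2 \right)} \right)} E = \left(-28\right) 7 \cdot 8 = \left(-196\right) 8 = -1568$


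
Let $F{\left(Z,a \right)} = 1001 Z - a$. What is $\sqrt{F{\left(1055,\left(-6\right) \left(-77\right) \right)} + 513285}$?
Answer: $\sqrt{1568878} \approx 1252.5$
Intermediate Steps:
$F{\left(Z,a \right)} = - a + 1001 Z$
$\sqrt{F{\left(1055,\left(-6\right) \left(-77\right) \right)} + 513285} = \sqrt{\left(- \left(-6\right) \left(-77\right) + 1001 \cdot 1055\right) + 513285} = \sqrt{\left(\left(-1\right) 462 + 1056055\right) + 513285} = \sqrt{\left(-462 + 1056055\right) + 513285} = \sqrt{1055593 + 513285} = \sqrt{1568878}$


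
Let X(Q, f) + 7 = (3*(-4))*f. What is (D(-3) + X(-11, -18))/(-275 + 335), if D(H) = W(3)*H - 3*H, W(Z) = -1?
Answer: 221/60 ≈ 3.6833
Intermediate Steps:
X(Q, f) = -7 - 12*f (X(Q, f) = -7 + (3*(-4))*f = -7 - 12*f)
D(H) = -4*H (D(H) = -H - 3*H = -4*H)
(D(-3) + X(-11, -18))/(-275 + 335) = (-4*(-3) + (-7 - 12*(-18)))/(-275 + 335) = (12 + (-7 + 216))/60 = (12 + 209)*(1/60) = 221*(1/60) = 221/60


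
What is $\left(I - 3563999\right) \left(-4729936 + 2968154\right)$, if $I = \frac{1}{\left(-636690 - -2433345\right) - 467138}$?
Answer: $\frac{8348022998842934924}{1329517} \approx 6.279 \cdot 10^{12}$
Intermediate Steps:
$I = \frac{1}{1329517}$ ($I = \frac{1}{\left(-636690 + 2433345\right) - 467138} = \frac{1}{1796655 - 467138} = \frac{1}{1329517} \approx 7.5215 \cdot 10^{-7}$)
$\left(I - 3563999\right) \left(-4729936 + 2968154\right) = \left(\frac{1}{1329517} - 3563999\right) \left(-4729936 + 2968154\right) = \left(- \frac{4738397258482}{1329517}\right) \left(-1761782\right) = \frac{8348022998842934924}{1329517}$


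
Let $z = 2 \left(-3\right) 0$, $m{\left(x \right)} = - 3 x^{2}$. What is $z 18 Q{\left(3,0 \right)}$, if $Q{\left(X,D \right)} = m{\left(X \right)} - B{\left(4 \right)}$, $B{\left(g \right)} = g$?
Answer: $0$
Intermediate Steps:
$Q{\left(X,D \right)} = -4 - 3 X^{2}$ ($Q{\left(X,D \right)} = - 3 X^{2} - 4 = -4 - 3 X^{2}$)
$z = 0$ ($z = \left(-6\right) 0 = 0$)
$z 18 Q{\left(3,0 \right)} = 0 \cdot 18 \left(-4 - 3 \cdot 3^{2}\right) = 0 \left(-4 - 27\right) = 0 \left(-31\right) = 0$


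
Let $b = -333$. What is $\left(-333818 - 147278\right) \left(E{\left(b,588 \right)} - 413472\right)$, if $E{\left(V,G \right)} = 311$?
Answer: $198770104456$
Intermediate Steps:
$\left(-333818 - 147278\right) \left(E{\left(b,588 \right)} - 413472\right) = \left(-333818 - 147278\right) \left(311 - 413472\right) = \left(-481096\right) \left(-413161\right) = 198770104456$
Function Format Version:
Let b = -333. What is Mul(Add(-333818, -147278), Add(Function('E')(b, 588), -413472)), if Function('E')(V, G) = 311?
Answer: 198770104456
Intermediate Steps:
Mul(Add(-333818, -147278), Add(Function('E')(b, 588), -413472)) = Mul(Add(-333818, -147278), Add(311, -413472)) = Mul(-481096, -413161) = 198770104456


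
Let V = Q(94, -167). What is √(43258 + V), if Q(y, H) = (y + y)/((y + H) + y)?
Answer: √19080726/21 ≈ 208.01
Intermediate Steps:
Q(y, H) = 2*y/(H + 2*y) (Q(y, H) = (2*y)/((H + y) + y) = (2*y)/(H + 2*y) = 2*y/(H + 2*y))
V = 188/21 (V = 2*94/(-167 + 2*94) = 2*94/(-167 + 188) = 2*94/21 = 2*94*(1/21) = 188/21 ≈ 8.9524)
√(43258 + V) = √(43258 + 188/21) = √(908606/21) = √19080726/21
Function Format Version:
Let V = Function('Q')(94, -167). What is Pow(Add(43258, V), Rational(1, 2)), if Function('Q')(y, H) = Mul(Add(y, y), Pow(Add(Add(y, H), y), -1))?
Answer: Mul(Rational(1, 21), Pow(19080726, Rational(1, 2))) ≈ 208.01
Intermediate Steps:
Function('Q')(y, H) = Mul(2, y, Pow(Add(H, Mul(2, y)), -1)) (Function('Q')(y, H) = Mul(Mul(2, y), Pow(Add(Add(H, y), y), -1)) = Mul(Mul(2, y), Pow(Add(H, Mul(2, y)), -1)) = Mul(2, y, Pow(Add(H, Mul(2, y)), -1)))
V = Rational(188, 21) (V = Mul(2, 94, Pow(Add(-167, Mul(2, 94)), -1)) = Mul(2, 94, Pow(Add(-167, 188), -1)) = Mul(2, 94, Pow(21, -1)) = Mul(2, 94, Rational(1, 21)) = Rational(188, 21) ≈ 8.9524)
Pow(Add(43258, V), Rational(1, 2)) = Pow(Add(43258, Rational(188, 21)), Rational(1, 2)) = Pow(Rational(908606, 21), Rational(1, 2)) = Mul(Rational(1, 21), Pow(19080726, Rational(1, 2)))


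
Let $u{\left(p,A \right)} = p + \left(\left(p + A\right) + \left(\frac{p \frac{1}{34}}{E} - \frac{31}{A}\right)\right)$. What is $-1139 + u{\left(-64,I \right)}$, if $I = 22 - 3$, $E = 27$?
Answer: $- \frac{10898645}{8721} \approx -1249.7$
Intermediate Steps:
$I = 19$ ($I = 22 - 3 = 19$)
$u{\left(p,A \right)} = A - \frac{31}{A} + \frac{1837 p}{918}$ ($u{\left(p,A \right)} = p + \left(\left(p + A\right) + \left(\frac{p \frac{1}{34}}{27} - \frac{31}{A}\right)\right) = p + \left(\left(A + p\right) + \left(p \frac{1}{34} \cdot \frac{1}{27} - \frac{31}{A}\right)\right) = p + \left(\left(A + p\right) + \left(\frac{p}{34} \cdot \frac{1}{27} - \frac{31}{A}\right)\right) = p + \left(\left(A + p\right) + \left(\frac{p}{918} - \frac{31}{A}\right)\right) = p + \left(\left(A + p\right) + \left(- \frac{31}{A} + \frac{p}{918}\right)\right) = p + \left(A - \frac{31}{A} + \frac{919 p}{918}\right) = A - \frac{31}{A} + \frac{1837 p}{918}$)
$-1139 + u{\left(-64,I \right)} = -1139 + \left(19 - \frac{31}{19} + \frac{1837}{918} \left(-64\right)\right) = -1139 - \frac{965426}{8721} = - \frac{10898645}{8721}$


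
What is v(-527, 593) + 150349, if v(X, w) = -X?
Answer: 150876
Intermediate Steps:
v(-527, 593) + 150349 = -1*(-527) + 150349 = 527 + 150349 = 150876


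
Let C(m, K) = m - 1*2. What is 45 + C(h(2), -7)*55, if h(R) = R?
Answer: 45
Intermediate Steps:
C(m, K) = -2 + m (C(m, K) = m - 2 = -2 + m)
45 + C(h(2), -7)*55 = 45 + (-2 + 2)*55 = 45 + 0*55 = 45 + 0 = 45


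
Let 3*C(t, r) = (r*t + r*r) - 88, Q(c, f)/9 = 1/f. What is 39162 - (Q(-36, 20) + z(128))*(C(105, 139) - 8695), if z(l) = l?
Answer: -5847349/20 ≈ -2.9237e+5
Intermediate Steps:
Q(c, f) = 9/f
C(t, r) = -88/3 + r²/3 + r*t/3 (C(t, r) = ((r*t + r*r) - 88)/3 = ((r*t + r²) - 88)/3 = ((r² + r*t) - 88)/3 = (-88 + r² + r*t)/3 = -88/3 + r²/3 + r*t/3)
39162 - (Q(-36, 20) + z(128))*(C(105, 139) - 8695) = 39162 - (9/20 + 128)*((-88/3 + (⅓)*139² + (⅓)*139*105) - 8695) = 39162 - (9*(1/20) + 128)*((-88/3 + (⅓)*19321 + 4865) - 8695) = 39162 - (9/20 + 128)*((-88/3 + 19321/3 + 4865) - 8695) = 39162 - 2569*(11276 - 8695)/20 = 39162 - 2569*2581/20 = 39162 - 1*6630589/20 = 39162 - 6630589/20 = -5847349/20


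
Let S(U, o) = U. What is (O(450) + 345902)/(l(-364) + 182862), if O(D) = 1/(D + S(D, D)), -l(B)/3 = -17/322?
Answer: 50121199961/26496726750 ≈ 1.8916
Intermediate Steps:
l(B) = 51/322 (l(B) = -(-51)/322 = -3*(-17/322) = 51/322)
O(D) = 1/(2*D) (O(D) = 1/(D + D) = 1/(2*D))
(O(450) + 345902)/(l(-364) + 182862) = ((1/2)/450 + 345902)/(51/322 + 182862) = ((1/2)*(1/450) + 345902)/(58881615/322) = (1/900 + 345902)*(322/58881615) = (311311801/900)*(322/58881615) = 50121199961/26496726750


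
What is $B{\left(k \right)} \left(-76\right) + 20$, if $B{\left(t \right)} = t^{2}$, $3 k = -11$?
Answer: $- \frac{9016}{9} \approx -1001.8$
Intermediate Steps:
$k = - \frac{11}{3}$ ($k = \frac{1}{3} \left(-11\right) = - \frac{11}{3} \approx -3.6667$)
$B{\left(k \right)} \left(-76\right) + 20 = \left(- \frac{11}{3}\right)^{2} \left(-76\right) + 20 = \frac{121}{9} \left(-76\right) + 20 = - \frac{9196}{9} + 20 = - \frac{9016}{9}$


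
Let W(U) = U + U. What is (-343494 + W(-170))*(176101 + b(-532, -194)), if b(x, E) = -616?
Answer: -60337709490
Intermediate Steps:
W(U) = 2*U
(-343494 + W(-170))*(176101 + b(-532, -194)) = (-343494 + 2*(-170))*(176101 - 616) = (-343494 - 340)*175485 = -343834*175485 = -60337709490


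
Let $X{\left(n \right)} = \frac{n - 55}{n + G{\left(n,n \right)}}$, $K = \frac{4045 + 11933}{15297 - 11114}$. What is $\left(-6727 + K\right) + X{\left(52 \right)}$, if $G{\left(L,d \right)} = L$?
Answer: $- \frac{2924811101}{435032} \approx -6723.2$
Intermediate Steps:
$K = \frac{15978}{4183} \approx 3.8197$
$X{\left(n \right)} = \frac{-55 + n}{2 n}$ ($X{\left(n \right)} = \frac{n - 55}{n + n} = \frac{-55 + n}{2 n}$)
$\left(-6727 + K\right) + X{\left(52 \right)} = \left(-6727 + \frac{15978}{4183}\right) + \frac{-55 + 52}{2 \cdot 52} = - \frac{28123063}{4183} + \frac{1}{2} \cdot \frac{1}{52} \left(-3\right) = - \frac{28123063}{4183} - \frac{3}{104} = - \frac{2924811101}{435032}$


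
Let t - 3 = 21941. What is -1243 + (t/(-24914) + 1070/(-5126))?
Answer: -39720408444/31927291 ≈ -1244.1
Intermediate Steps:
t = 21944 (t = 3 + 21941 = 21944)
-1243 + (t/(-24914) + 1070/(-5126)) = -1243 + (21944/(-24914) + 1070/(-5126)) = -1243 + (21944*(-1/24914) + 1070*(-1/5126)) = -1243 + (-10972/12457 - 535/2563) = -1243 - 34785731/31927291 = -39720408444/31927291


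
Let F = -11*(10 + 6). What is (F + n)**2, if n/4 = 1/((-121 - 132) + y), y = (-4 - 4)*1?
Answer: 2110483600/68121 ≈ 30981.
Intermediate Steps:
y = -8 (y = -8*1 = -8)
n = -4/261 (n = 4/((-121 - 132) - 8) = 4/(-253 - 8) = 4/(-261) = 4*(-1/261) = -4/261 ≈ -0.015326)
F = -176 (F = -11*16 = -176)
(F + n)**2 = (-176 - 4/261)**2 = (-45940/261)**2 = 2110483600/68121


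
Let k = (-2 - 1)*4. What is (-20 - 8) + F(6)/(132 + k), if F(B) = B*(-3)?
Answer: -563/20 ≈ -28.150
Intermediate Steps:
F(B) = -3*B
k = -12 (k = -3*4 = -12)
(-20 - 8) + F(6)/(132 + k) = (-20 - 8) + (-3*6)/(132 - 12) = -28 - 18/120 = -28 + (1/120)*(-18) = -28 - 3/20 = -563/20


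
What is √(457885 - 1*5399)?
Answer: √452486 ≈ 672.67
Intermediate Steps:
√(457885 - 1*5399) = √(457885 - 5399) = √452486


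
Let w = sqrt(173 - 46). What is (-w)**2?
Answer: 127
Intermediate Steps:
w = sqrt(127) ≈ 11.269
(-w)**2 = (-sqrt(127))**2 = 127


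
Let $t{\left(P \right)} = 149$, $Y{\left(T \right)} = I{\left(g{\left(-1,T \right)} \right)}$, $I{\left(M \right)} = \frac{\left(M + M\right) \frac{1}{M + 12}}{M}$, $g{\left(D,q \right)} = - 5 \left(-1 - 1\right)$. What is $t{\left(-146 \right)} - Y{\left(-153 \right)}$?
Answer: $\frac{1638}{11} \approx 148.91$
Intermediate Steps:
$g{\left(D,q \right)} = 10$ ($g{\left(D,q \right)} = \left(-5\right) \left(-2\right) = 10$)
$I{\left(M \right)} = \frac{2}{12 + M}$ ($I{\left(M \right)} = \frac{2 M \frac{1}{12 + M}}{M} = \frac{2}{12 + M}$)
$Y{\left(T \right)} = \frac{1}{11}$ ($Y{\left(T \right)} = \frac{2}{12 + 10} = \frac{2}{22} = 2 \cdot \frac{1}{22} = \frac{1}{11}$)
$t{\left(-146 \right)} - Y{\left(-153 \right)} = 149 - \frac{1}{11} = \frac{1638}{11}$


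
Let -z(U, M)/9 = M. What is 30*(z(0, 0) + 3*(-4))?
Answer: -360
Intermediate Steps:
z(U, M) = -9*M
30*(z(0, 0) + 3*(-4)) = 30*(-9*0 + 3*(-4)) = 30*(0 - 12) = 30*(-12) = -360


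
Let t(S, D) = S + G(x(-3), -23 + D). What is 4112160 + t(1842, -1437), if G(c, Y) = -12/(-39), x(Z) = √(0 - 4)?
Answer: 53482030/13 ≈ 4.1140e+6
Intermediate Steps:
x(Z) = 2*I (x(Z) = √(-4) = 2*I)
G(c, Y) = 4/13 (G(c, Y) = -12*(-1/39) = 4/13)
t(S, D) = 4/13 + S (t(S, D) = S + 4/13 = 4/13 + S)
4112160 + t(1842, -1437) = 4112160 + (4/13 + 1842) = 4112160 + 23950/13 = 53482030/13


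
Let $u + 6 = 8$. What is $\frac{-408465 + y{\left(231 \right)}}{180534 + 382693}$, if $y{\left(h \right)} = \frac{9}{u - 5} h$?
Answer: $- \frac{409158}{563227} \approx -0.72645$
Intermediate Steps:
$u = 2$ ($u = -6 + 8 = 2$)
$y{\left(h \right)} = - 3 h$ ($y{\left(h \right)} = \frac{9}{2 - 5} h = \frac{9}{-3} h = 9 \left(- \frac{1}{3}\right) h = - 3 h$)
$\frac{-408465 + y{\left(231 \right)}}{180534 + 382693} = \frac{-408465 - 693}{180534 + 382693} = \frac{-408465 - 693}{563227} = \left(-409158\right) \frac{1}{563227} = - \frac{409158}{563227}$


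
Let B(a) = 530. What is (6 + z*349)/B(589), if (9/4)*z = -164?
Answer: -22889/477 ≈ -47.985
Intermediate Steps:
z = -656/9 (z = (4/9)*(-164) = -656/9 ≈ -72.889)
(6 + z*349)/B(589) = (6 - 656/9*349)/530 = (6 - 228944/9)*(1/530) = -228890/9*1/530 = -22889/477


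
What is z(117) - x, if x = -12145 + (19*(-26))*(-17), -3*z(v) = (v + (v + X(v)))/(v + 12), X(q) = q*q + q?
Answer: 159561/43 ≈ 3710.7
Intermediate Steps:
X(q) = q + q**2 (X(q) = q**2 + q = q + q**2)
z(v) = -(2*v + v*(1 + v))/(3*(12 + v)) (z(v) = -(v + (v + v*(1 + v)))/(3*(v + 12)) = -(2*v + v*(1 + v))/(3*(12 + v)))
x = -3747 (x = -12145 - 494*(-17) = -12145 + 8398 = -3747)
z(117) - x = (1/3)*117*(-3 - 1*117)/(12 + 117) - 1*(-3747) = (1/3)*117*(-3 - 117)/129 + 3747 = (1/3)*117*(1/129)*(-120) + 3747 = -1560/43 + 3747 = 159561/43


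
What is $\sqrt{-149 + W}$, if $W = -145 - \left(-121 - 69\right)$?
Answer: $2 i \sqrt{26} \approx 10.198 i$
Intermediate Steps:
$W = 45$ ($W = -145 - \left(-121 - 69\right) = -145 - -190 = -145 + 190 = 45$)
$\sqrt{-149 + W} = \sqrt{-149 + 45} = \sqrt{-104} = 2 i \sqrt{26}$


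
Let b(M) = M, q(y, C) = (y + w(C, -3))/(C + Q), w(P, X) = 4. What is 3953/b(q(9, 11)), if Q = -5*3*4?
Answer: -193697/13 ≈ -14900.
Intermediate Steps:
Q = -60 (Q = -15*4 = -60)
q(y, C) = (4 + y)/(-60 + C) (q(y, C) = (y + 4)/(C - 60) = (4 + y)/(-60 + C))
3953/b(q(9, 11)) = 3953/(((4 + 9)/(-60 + 11))) = 3953/((13/(-49))) = 3953/((-1/49*13)) = 3953/(-13/49) = 3953*(-49/13) = -193697/13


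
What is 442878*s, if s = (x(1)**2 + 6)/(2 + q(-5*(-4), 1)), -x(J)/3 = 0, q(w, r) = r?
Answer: 885756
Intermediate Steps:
x(J) = 0 (x(J) = -3*0 = 0)
s = 2 (s = (0**2 + 6)/(2 + 1) = (0 + 6)/3 = 6*(1/3) = 2)
442878*s = 442878*2 = 885756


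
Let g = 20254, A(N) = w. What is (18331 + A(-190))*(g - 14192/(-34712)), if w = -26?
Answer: 1608714423400/4339 ≈ 3.7076e+8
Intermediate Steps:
A(N) = -26
(18331 + A(-190))*(g - 14192/(-34712)) = (18331 - 26)*(20254 - 14192/(-34712)) = 18305*(20254 - 14192*(-1/34712)) = 18305*(20254 + 1774/4339) = 18305*(87883880/4339) = 1608714423400/4339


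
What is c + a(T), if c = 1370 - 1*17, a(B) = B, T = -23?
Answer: 1330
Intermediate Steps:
c = 1353 (c = 1370 - 17 = 1353)
c + a(T) = 1353 - 23 = 1330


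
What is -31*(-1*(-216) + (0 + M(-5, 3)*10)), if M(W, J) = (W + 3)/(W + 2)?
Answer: -20708/3 ≈ -6902.7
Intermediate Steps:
M(W, J) = (3 + W)/(2 + W)
-31*(-1*(-216) + (0 + M(-5, 3)*10)) = -31*(-1*(-216) + (0 + ((3 - 5)/(2 - 5))*10)) = -31*(216 + (0 + (-2/(-3))*10)) = -31*(216 + (0 - ⅓*(-2)*10)) = -31*(216 + (0 + (⅔)*10)) = -31*(216 + (0 + 20/3)) = -31*(216 + 20/3) = -31*668/3 = -20708/3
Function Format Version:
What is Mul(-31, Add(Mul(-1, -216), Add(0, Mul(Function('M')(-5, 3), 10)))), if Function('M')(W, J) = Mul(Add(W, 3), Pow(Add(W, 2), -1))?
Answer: Rational(-20708, 3) ≈ -6902.7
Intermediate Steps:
Function('M')(W, J) = Mul(Pow(Add(2, W), -1), Add(3, W)) (Function('M')(W, J) = Mul(Add(3, W), Pow(Add(2, W), -1)) = Mul(Pow(Add(2, W), -1), Add(3, W)))
Mul(-31, Add(Mul(-1, -216), Add(0, Mul(Function('M')(-5, 3), 10)))) = Mul(-31, Add(Mul(-1, -216), Add(0, Mul(Mul(Pow(Add(2, -5), -1), Add(3, -5)), 10)))) = Mul(-31, Add(216, Add(0, Mul(Mul(Pow(-3, -1), -2), 10)))) = Mul(-31, Add(216, Add(0, Mul(Mul(Rational(-1, 3), -2), 10)))) = Mul(-31, Add(216, Add(0, Mul(Rational(2, 3), 10)))) = Mul(-31, Add(216, Add(0, Rational(20, 3)))) = Mul(-31, Add(216, Rational(20, 3))) = Mul(-31, Rational(668, 3)) = Rational(-20708, 3)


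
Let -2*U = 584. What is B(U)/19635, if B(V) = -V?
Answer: 292/19635 ≈ 0.014871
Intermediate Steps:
U = -292 (U = -½*584 = -292)
B(U)/19635 = -1*(-292)/19635 = 292*(1/19635) = 292/19635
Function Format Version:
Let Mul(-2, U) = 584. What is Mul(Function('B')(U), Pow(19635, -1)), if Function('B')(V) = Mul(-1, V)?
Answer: Rational(292, 19635) ≈ 0.014871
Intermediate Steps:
U = -292 (U = Mul(Rational(-1, 2), 584) = -292)
Mul(Function('B')(U), Pow(19635, -1)) = Mul(Mul(-1, -292), Pow(19635, -1)) = Mul(292, Rational(1, 19635)) = Rational(292, 19635)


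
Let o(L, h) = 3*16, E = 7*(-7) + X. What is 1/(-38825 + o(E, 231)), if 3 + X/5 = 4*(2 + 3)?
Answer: -1/38777 ≈ -2.5788e-5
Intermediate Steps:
X = 85 (X = -15 + 5*(4*(2 + 3)) = -15 + 5*(4*5) = -15 + 5*20 = -15 + 100 = 85)
E = 36 (E = 7*(-7) + 85 = -49 + 85 = 36)
o(L, h) = 48
1/(-38825 + o(E, 231)) = 1/(-38825 + 48) = 1/(-38777) = -1/38777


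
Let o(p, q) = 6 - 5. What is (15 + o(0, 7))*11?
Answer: 176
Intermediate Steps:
o(p, q) = 1
(15 + o(0, 7))*11 = (15 + 1)*11 = 16*11 = 176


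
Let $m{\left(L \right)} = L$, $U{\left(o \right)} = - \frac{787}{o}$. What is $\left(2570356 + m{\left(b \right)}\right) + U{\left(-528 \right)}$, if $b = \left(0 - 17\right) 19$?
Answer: $\frac{1356978211}{528} \approx 2.57 \cdot 10^{6}$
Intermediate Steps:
$b = -323$ ($b = \left(-17\right) 19 = -323$)
$\left(2570356 + m{\left(b \right)}\right) + U{\left(-528 \right)} = \left(2570356 - 323\right) - \frac{787}{-528} = 2570033 - - \frac{787}{528} = 2570033 + \frac{787}{528} = \frac{1356978211}{528}$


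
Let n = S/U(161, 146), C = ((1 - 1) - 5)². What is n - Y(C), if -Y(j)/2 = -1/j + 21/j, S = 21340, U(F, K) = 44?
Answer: 2433/5 ≈ 486.60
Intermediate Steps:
C = 25 (C = (0 - 5)² = (-5)² = 25)
Y(j) = -40/j (Y(j) = -2*(-1/j + 21/j) = -40/j)
n = 485 (n = 21340/44 = 21340*(1/44) = 485)
n - Y(C) = 485 - (-40)/25 = 485 - 1*(-8/5) = 485 + 8/5 = 2433/5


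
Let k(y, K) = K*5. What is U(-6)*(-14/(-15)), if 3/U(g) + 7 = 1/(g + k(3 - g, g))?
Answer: -504/1265 ≈ -0.39842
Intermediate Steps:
k(y, K) = 5*K
U(g) = 3/(-7 + 1/(6*g)) (U(g) = 3/(-7 + 1/(g + 5*g)) = 3/(-7 + 1/(6*g)))
U(-6)*(-14/(-15)) = (-18*(-6)/(-1 + 42*(-6)))*(-14/(-15)) = (-18*(-6)/(-1 - 252))*(-14*(-1/15)) = -18*(-6)/(-253)*(14/15) = -18*(-6)*(-1/253)*(14/15) = -108/253*14/15 = -504/1265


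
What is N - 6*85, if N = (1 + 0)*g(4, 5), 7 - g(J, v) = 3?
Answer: -506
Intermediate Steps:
g(J, v) = 4 (g(J, v) = 7 - 1*3 = 7 - 3 = 4)
N = 4 (N = (1 + 0)*4 = 1*4 = 4)
N - 6*85 = 4 - 6*85 = 4 - 510 = -506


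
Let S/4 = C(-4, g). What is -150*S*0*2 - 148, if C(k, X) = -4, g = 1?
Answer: -148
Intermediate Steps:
S = -16 (S = 4*(-4) = -16)
-150*S*0*2 - 148 = -(-2400)*0*2 - 148 = -(-2400)*0 - 148 = -150*0 - 148 = 0 - 148 = -148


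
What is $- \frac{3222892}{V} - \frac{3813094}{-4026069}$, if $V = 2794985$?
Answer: $- \frac{2318045037958}{11252802463965} \approx -0.206$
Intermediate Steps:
$- \frac{3222892}{V} - \frac{3813094}{-4026069} = - \frac{3222892}{2794985} - \frac{3813094}{-4026069} = \left(-3222892\right) \frac{1}{2794985} - - \frac{3813094}{4026069} = - \frac{3222892}{2794985} + \frac{3813094}{4026069} = - \frac{2318045037958}{11252802463965}$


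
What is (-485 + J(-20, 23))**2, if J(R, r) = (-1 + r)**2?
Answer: 1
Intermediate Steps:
(-485 + J(-20, 23))**2 = (-485 + (-1 + 23)**2)**2 = (-485 + 22**2)**2 = (-485 + 484)**2 = (-1)**2 = 1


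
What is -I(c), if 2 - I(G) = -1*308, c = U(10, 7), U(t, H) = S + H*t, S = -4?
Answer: -310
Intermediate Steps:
U(t, H) = -4 + H*t
c = 66 (c = -4 + 7*10 = -4 + 70 = 66)
I(G) = 310 (I(G) = 2 - (-1)*308 = 2 - 1*(-308) = 2 + 308 = 310)
-I(c) = -1*310 = -310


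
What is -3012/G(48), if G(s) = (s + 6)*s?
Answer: -251/216 ≈ -1.1620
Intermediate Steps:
G(s) = s*(6 + s) (G(s) = (6 + s)*s = s*(6 + s))
-3012/G(48) = -3012*1/(48*(6 + 48)) = -3012/(48*54) = -3012/2592 = -3012*1/2592 = -251/216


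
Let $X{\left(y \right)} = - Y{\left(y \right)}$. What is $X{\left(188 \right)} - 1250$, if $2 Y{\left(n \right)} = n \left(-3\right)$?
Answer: $-968$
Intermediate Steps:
$Y{\left(n \right)} = - \frac{3 n}{2}$ ($Y{\left(n \right)} = \frac{n \left(-3\right)}{2} = \frac{\left(-3\right) n}{2} = - \frac{3 n}{2}$)
$X{\left(y \right)} = \frac{3 y}{2}$ ($X{\left(y \right)} = - \frac{\left(-3\right) y}{2} = \frac{3 y}{2}$)
$X{\left(188 \right)} - 1250 = \frac{3}{2} \cdot 188 - 1250 = 282 - 1250 = -968$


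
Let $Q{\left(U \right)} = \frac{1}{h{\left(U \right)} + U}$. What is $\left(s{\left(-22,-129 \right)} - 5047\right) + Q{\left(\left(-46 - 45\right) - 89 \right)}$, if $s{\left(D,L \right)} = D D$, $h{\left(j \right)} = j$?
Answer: $- \frac{1642681}{360} \approx -4563.0$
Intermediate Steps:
$s{\left(D,L \right)} = D^{2}$
$Q{\left(U \right)} = \frac{1}{2 U}$ ($Q{\left(U \right)} = \frac{1}{U + U} = \frac{1}{2 U}$)
$\left(s{\left(-22,-129 \right)} - 5047\right) + Q{\left(\left(-46 - 45\right) - 89 \right)} = \left(\left(-22\right)^{2} - 5047\right) + \frac{1}{2 \left(\left(-46 - 45\right) - 89\right)} = \left(484 - 5047\right) + \frac{1}{2 \left(\left(-46 - 45\right) - 89\right)} = -4563 + \frac{1}{2 \left(-91 - 89\right)} = -4563 + \frac{1}{2 \left(-180\right)} = -4563 + \frac{1}{2} \left(- \frac{1}{180}\right) = -4563 - \frac{1}{360} = - \frac{1642681}{360}$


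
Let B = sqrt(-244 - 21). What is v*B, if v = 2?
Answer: 2*I*sqrt(265) ≈ 32.558*I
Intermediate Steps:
B = I*sqrt(265) (B = sqrt(-265) = I*sqrt(265) ≈ 16.279*I)
v*B = 2*(I*sqrt(265)) = 2*I*sqrt(265)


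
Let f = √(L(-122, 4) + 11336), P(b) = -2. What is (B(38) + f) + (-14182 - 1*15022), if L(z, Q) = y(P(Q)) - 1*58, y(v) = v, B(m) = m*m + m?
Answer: -27722 + 2*√2819 ≈ -27616.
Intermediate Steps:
B(m) = m + m² (B(m) = m² + m = m + m²)
L(z, Q) = -60 (L(z, Q) = -2 - 1*58 = -2 - 58 = -60)
f = 2*√2819 (f = √(-60 + 11336) = √11276 = 2*√2819 ≈ 106.19)
(B(38) + f) + (-14182 - 1*15022) = (38*(1 + 38) + 2*√2819) + (-14182 - 1*15022) = (38*39 + 2*√2819) + (-14182 - 15022) = (1482 + 2*√2819) - 29204 = -27722 + 2*√2819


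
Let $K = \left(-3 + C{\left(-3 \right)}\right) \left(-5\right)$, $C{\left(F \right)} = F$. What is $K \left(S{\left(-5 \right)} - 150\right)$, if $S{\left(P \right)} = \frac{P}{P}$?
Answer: $-4470$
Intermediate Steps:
$S{\left(P \right)} = 1$
$K = 30$ ($K = \left(-3 - 3\right) \left(-5\right) = \left(-6\right) \left(-5\right) = 30$)
$K \left(S{\left(-5 \right)} - 150\right) = 30 \left(1 - 150\right) = 30 \left(-149\right) = -4470$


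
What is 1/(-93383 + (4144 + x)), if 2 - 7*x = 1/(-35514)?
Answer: -35514/3169223699 ≈ -1.1206e-5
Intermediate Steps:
x = 10147/35514 (x = 2/7 - ⅐/(-35514) = 2/7 - ⅐*(-1/35514) = 2/7 + 1/248598 = 10147/35514 ≈ 0.28572)
1/(-93383 + (4144 + x)) = 1/(-93383 + (4144 + 10147/35514)) = 1/(-93383 + 147180163/35514) = 1/(-3169223699/35514) = -35514/3169223699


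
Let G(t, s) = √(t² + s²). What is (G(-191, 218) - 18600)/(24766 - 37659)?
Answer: 18600/12893 - √84005/12893 ≈ 1.4202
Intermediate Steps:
G(t, s) = √(s² + t²)
(G(-191, 218) - 18600)/(24766 - 37659) = (√(218² + (-191)²) - 18600)/(24766 - 37659) = (√(47524 + 36481) - 18600)/(-12893) = (√84005 - 18600)*(-1/12893) = (-18600 + √84005)*(-1/12893) = 18600/12893 - √84005/12893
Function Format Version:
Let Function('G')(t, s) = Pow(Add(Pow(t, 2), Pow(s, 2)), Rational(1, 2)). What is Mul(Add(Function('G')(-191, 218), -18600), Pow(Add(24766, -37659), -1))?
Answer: Add(Rational(18600, 12893), Mul(Rational(-1, 12893), Pow(84005, Rational(1, 2)))) ≈ 1.4202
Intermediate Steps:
Function('G')(t, s) = Pow(Add(Pow(s, 2), Pow(t, 2)), Rational(1, 2))
Mul(Add(Function('G')(-191, 218), -18600), Pow(Add(24766, -37659), -1)) = Mul(Add(Pow(Add(Pow(218, 2), Pow(-191, 2)), Rational(1, 2)), -18600), Pow(Add(24766, -37659), -1)) = Mul(Add(Pow(Add(47524, 36481), Rational(1, 2)), -18600), Pow(-12893, -1)) = Mul(Add(Pow(84005, Rational(1, 2)), -18600), Rational(-1, 12893)) = Mul(Add(-18600, Pow(84005, Rational(1, 2))), Rational(-1, 12893)) = Add(Rational(18600, 12893), Mul(Rational(-1, 12893), Pow(84005, Rational(1, 2))))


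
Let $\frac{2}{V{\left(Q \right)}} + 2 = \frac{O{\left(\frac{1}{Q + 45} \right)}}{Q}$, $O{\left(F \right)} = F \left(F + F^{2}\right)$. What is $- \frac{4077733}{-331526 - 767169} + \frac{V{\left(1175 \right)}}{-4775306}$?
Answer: $\frac{41546780459025894493377571}{11194268330189729091928465} \approx 3.7114$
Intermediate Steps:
$V{\left(Q \right)} = \frac{2}{-2 + \frac{1 + \frac{1}{45 + Q}}{Q \left(45 + Q\right)^{2}}}$ ($V{\left(Q \right)} = \frac{2}{-2 + \frac{\left(\frac{1}{Q + 45}\right)^{2} \left(1 + \frac{1}{Q + 45}\right)}{Q}} = \frac{2}{-2 + \frac{\left(\frac{1}{45 + Q}\right)^{2} \left(1 + \frac{1}{45 + Q}\right)}{Q}} = \frac{2}{-2 + \frac{\frac{1}{\left(45 + Q\right)^{2}} \left(1 + \frac{1}{45 + Q}\right)}{Q}} = \frac{2}{-2 + \frac{1 + \frac{1}{45 + Q}}{Q \left(45 + Q\right)^{2}}}$)
$- \frac{4077733}{-331526 - 767169} + \frac{V{\left(1175 \right)}}{-4775306} = - \frac{4077733}{-331526 - 767169} + \frac{2 \cdot 1175 \left(45 + 1175\right)^{3} \frac{1}{46 + 1175 - 2350 \left(45 + 1175\right)^{3}}}{-4775306} = - \frac{4077733}{-331526 - 767169} + 2 \cdot 1175 \cdot 1220^{3} \frac{1}{46 + 1175 - 2350 \cdot 1220^{3}} \left(- \frac{1}{4775306}\right) = - \frac{4077733}{-1098695} + 2 \cdot 1175 \cdot 1815848000 \frac{1}{46 + 1175 - 2350 \cdot 1815848000} \left(- \frac{1}{4775306}\right) = \left(-4077733\right) \left(- \frac{1}{1098695}\right) + 2 \cdot 1175 \cdot 1815848000 \frac{1}{46 + 1175 - 4267242800000} \left(- \frac{1}{4775306}\right) = \frac{4077733}{1098695} + 2 \cdot 1175 \cdot 1815848000 \frac{1}{-4267242798779} \left(- \frac{1}{4775306}\right) = \frac{4077733}{1098695} + 2 \cdot 1175 \cdot 1815848000 \left(- \frac{1}{4267242798779}\right) \left(- \frac{1}{4775306}\right) = \frac{4077733}{1098695} - - \frac{2133621400000}{10188695070233075687} = \frac{4077733}{1098695} + \frac{2133621400000}{10188695070233075687} = \frac{41546780459025894493377571}{11194268330189729091928465}$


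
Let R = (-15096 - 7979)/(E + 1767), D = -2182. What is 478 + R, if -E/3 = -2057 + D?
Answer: 97187/204 ≈ 476.41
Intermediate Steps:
E = 12717 (E = -3*(-2057 - 2182) = -3*(-4239) = 12717)
R = -325/204 (R = (-15096 - 7979)/(12717 + 1767) = -23075/14484 = -23075*1/14484 = -325/204 ≈ -1.5931)
478 + R = 478 - 325/204 = 97187/204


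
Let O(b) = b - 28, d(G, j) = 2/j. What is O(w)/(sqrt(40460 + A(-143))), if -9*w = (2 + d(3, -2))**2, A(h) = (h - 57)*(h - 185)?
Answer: -253*sqrt(26515)/477270 ≈ -0.086318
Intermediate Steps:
A(h) = (-185 + h)*(-57 + h) (A(h) = (-57 + h)*(-185 + h) = (-185 + h)*(-57 + h))
w = -1/9 (w = -(2 + 2/(-2))**2/9 = -(2 + 2*(-1/2))**2/9 = -(2 - 1)**2/9 = -1/9*1**2 = -1/9*1 = -1/9 ≈ -0.11111)
O(b) = -28 + b
O(w)/(sqrt(40460 + A(-143))) = (-28 - 1/9)/(sqrt(40460 + (10545 + (-143)**2 - 242*(-143)))) = -253/(9*sqrt(40460 + (10545 + 20449 + 34606))) = -253/(9*sqrt(40460 + 65600)) = -253*sqrt(26515)/53030/9 = -253*sqrt(26515)/477270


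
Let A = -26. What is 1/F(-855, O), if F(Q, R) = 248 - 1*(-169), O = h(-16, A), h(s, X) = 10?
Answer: 1/417 ≈ 0.0023981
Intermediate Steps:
O = 10
F(Q, R) = 417 (F(Q, R) = 248 + 169 = 417)
1/F(-855, O) = 1/417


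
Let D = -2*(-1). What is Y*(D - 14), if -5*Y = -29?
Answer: -348/5 ≈ -69.600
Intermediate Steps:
D = 2
Y = 29/5 (Y = -⅕*(-29) = 29/5 ≈ 5.8000)
Y*(D - 14) = 29*(2 - 14)/5 = (29/5)*(-12) = -348/5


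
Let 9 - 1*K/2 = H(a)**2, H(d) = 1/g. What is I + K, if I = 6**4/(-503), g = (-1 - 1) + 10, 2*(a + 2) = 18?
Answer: 247753/16096 ≈ 15.392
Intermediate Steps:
a = 7 (a = -2 + (1/2)*18 = -2 + 9 = 7)
g = 8 (g = -2 + 10 = 8)
H(d) = 1/8
K = 575/32 (K = 18 - 2*(1/8)**2 = 18 - 2*1/64 = 18 - 1/32 = 575/32 ≈ 17.969)
I = -1296/503 (I = 1296*(-1/503) = -1296/503 ≈ -2.5765)
I + K = -1296/503 + 575/32 = 247753/16096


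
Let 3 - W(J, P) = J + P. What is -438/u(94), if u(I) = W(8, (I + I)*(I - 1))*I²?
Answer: 219/77266402 ≈ 2.8343e-6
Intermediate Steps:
W(J, P) = 3 - J - P (W(J, P) = 3 - (J + P) = 3 + (-J - P) = 3 - J - P)
u(I) = I²*(-5 - 2*I*(-1 + I)) (u(I) = (3 - 1*8 - (I + I)*(I - 1))*I² = (3 - 8 - 2*I*(-1 + I))*I² = (-5 - 2*I*(-1 + I))*I² = I²*(-5 - 2*I*(-1 + I)))
-438/u(94) = -438*1/(8836*(-5 - 2*94*(-1 + 94))) = -438*1/(8836*(-5 - 2*94*93)) = -438*1/(8836*(-5 - 17484)) = -438/(8836*(-17489)) = -438/(-154532804) = -438*(-1/154532804) = 219/77266402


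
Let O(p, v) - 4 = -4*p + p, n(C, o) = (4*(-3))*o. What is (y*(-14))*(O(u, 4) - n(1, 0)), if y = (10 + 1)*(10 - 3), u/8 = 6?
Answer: 150920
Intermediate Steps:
u = 48 (u = 8*6 = 48)
y = 77 (y = 11*7 = 77)
n(C, o) = -12*o
O(p, v) = 4 - 3*p (O(p, v) = 4 + (-4*p + p) = 4 - 3*p)
(y*(-14))*(O(u, 4) - n(1, 0)) = (77*(-14))*((4 - 3*48) - (-12)*0) = -1078*((4 - 144) - 1*0) = -1078*(-140 + 0) = -1078*(-140) = 150920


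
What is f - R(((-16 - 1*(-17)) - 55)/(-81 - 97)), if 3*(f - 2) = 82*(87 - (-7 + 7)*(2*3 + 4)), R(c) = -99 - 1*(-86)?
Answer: 2393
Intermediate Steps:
R(c) = -13 (R(c) = -99 + 86 = -13)
f = 2380 (f = 2 + (82*(87 - (-7 + 7)*(2*3 + 4)))/3 = 2 + (82*(87 - 0*(6 + 4)))/3 = 2 + (82*(87 - 0*10))/3 = 2 + (82*(87 - 1*0))/3 = 2 + (82*(87 + 0))/3 = 2 + (82*87)/3 = 2 + (1/3)*7134 = 2 + 2378 = 2380)
f - R(((-16 - 1*(-17)) - 55)/(-81 - 97)) = 2380 - 1*(-13) = 2380 + 13 = 2393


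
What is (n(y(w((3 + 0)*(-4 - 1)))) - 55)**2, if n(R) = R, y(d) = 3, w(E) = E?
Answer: 2704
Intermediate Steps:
(n(y(w((3 + 0)*(-4 - 1)))) - 55)**2 = (3 - 55)**2 = (-52)**2 = 2704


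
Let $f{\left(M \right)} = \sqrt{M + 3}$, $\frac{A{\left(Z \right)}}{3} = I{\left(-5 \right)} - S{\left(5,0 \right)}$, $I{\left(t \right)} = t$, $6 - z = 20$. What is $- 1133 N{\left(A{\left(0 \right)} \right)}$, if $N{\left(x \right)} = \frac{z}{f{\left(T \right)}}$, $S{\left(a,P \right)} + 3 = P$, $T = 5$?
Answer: $\frac{7931 \sqrt{2}}{2} \approx 5608.1$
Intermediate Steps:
$z = -14$ ($z = 6 - 20 = -14$)
$S{\left(a,P \right)} = -3 + P$
$A{\left(Z \right)} = -6$ ($A{\left(Z \right)} = 3 \left(-5 - \left(-3 + 0\right)\right) = 3 \left(-5 - -3\right) = 3 \left(-5 + 3\right) = 3 \left(-2\right) = -6$)
$f{\left(M \right)} = \sqrt{3 + M}$
$N{\left(x \right)} = - \frac{7 \sqrt{2}}{2}$ ($N{\left(x \right)} = - \frac{14}{\sqrt{3 + 5}} = - \frac{14}{\sqrt{8}} = - \frac{14}{2 \sqrt{2}} = - 14 \frac{\sqrt{2}}{4} = - \frac{7 \sqrt{2}}{2}$)
$- 1133 N{\left(A{\left(0 \right)} \right)} = - 1133 \left(- \frac{7 \sqrt{2}}{2}\right) = \frac{7931 \sqrt{2}}{2}$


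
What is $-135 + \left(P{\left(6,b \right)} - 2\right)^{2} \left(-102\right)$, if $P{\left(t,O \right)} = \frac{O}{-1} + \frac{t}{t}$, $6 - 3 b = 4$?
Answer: $- \frac{1255}{3} \approx -418.33$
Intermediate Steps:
$b = \frac{2}{3}$ ($b = 2 - \frac{4}{3} = \frac{2}{3} \approx 0.66667$)
$P{\left(t,O \right)} = 1 - O$ ($P{\left(t,O \right)} = O \left(-1\right) + 1 = - O + 1 = 1 - O$)
$-135 + \left(P{\left(6,b \right)} - 2\right)^{2} \left(-102\right) = -135 + \left(\left(1 - \frac{2}{3}\right) - 2\right)^{2} \left(-102\right) = -135 + \left(\frac{1}{3} - 2\right)^{2} \left(-102\right) = -135 + \left(- \frac{5}{3}\right)^{2} \left(-102\right) = -135 + \frac{25}{9} \left(-102\right) = -135 - \frac{850}{3} = - \frac{1255}{3}$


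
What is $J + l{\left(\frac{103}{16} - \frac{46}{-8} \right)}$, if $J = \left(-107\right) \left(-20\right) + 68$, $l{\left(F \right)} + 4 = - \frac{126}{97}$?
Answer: $\frac{213662}{97} \approx 2202.7$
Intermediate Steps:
$l{\left(F \right)} = - \frac{514}{97}$ ($l{\left(F \right)} = -4 - \frac{126}{97} = - \frac{514}{97}$)
$J = 2208$ ($J = 2140 + 68 = 2208$)
$J + l{\left(\frac{103}{16} - \frac{46}{-8} \right)} = 2208 - \frac{514}{97} = \frac{213662}{97}$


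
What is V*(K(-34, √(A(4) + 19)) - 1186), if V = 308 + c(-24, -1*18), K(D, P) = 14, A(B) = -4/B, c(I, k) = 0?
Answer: -360976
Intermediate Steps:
V = 308 (V = 308 + 0 = 308)
V*(K(-34, √(A(4) + 19)) - 1186) = 308*(14 - 1186) = 308*(-1172) = -360976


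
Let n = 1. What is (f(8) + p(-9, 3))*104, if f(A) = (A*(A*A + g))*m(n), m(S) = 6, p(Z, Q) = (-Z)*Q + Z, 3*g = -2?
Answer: 318032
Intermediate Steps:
g = -2/3 (g = (1/3)*(-2) = -2/3 ≈ -0.66667)
p(Z, Q) = Z - Q*Z (p(Z, Q) = -Q*Z + Z = Z - Q*Z)
f(A) = 6*A*(-2/3 + A**2) (f(A) = (A*(A*A - 2/3))*6 = (A*(A**2 - 2/3))*6 = (A*(-2/3 + A**2))*6 = 6*A*(-2/3 + A**2))
(f(8) + p(-9, 3))*104 = ((-4*8 + 6*8**3) - 9*(1 - 1*3))*104 = ((-32 + 6*512) - 9*(1 - 3))*104 = ((-32 + 3072) - 9*(-2))*104 = (3040 + 18)*104 = 3058*104 = 318032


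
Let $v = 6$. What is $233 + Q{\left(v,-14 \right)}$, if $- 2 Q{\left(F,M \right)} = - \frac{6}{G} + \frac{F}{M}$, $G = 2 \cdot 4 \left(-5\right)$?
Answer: $\frac{65279}{280} \approx 233.14$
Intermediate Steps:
$G = -40$ ($G = 8 \left(-5\right) = -40$)
$Q{\left(F,M \right)} = - \frac{3}{40} - \frac{F}{2 M}$ ($Q{\left(F,M \right)} = - \frac{- \frac{6}{-40} + \frac{F}{M}}{2} = - \frac{\left(-6\right) \left(- \frac{1}{40}\right) + \frac{F}{M}}{2} = - \frac{\frac{3}{20} + \frac{F}{M}}{2} = - \frac{3}{40} - \frac{F}{2 M}$)
$233 + Q{\left(v,-14 \right)} = 233 - \left(\frac{3}{40} + \frac{3}{-14}\right) = 233 - \left(\frac{3}{40} + 3 \left(- \frac{1}{14}\right)\right) = 233 + \left(- \frac{3}{40} + \frac{3}{14}\right) = 233 + \frac{39}{280} = \frac{65279}{280}$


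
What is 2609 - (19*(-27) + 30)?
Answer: 3092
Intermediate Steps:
2609 - (19*(-27) + 30) = 2609 - (-513 + 30) = 2609 - 1*(-483) = 2609 + 483 = 3092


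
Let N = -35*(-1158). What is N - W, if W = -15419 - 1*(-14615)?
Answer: 41334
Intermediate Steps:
W = -804 (W = -15419 + 14615 = -804)
N = 40530
N - W = 40530 - 1*(-804) = 40530 + 804 = 41334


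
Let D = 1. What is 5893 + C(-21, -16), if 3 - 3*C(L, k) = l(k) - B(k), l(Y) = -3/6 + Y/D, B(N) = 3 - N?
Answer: 35435/6 ≈ 5905.8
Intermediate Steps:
l(Y) = -1/2 + Y (l(Y) = -3/6 + Y/1 = -3*1/6 + Y*1 = -1/2 + Y)
C(L, k) = 13/6 - 2*k/3 (C(L, k) = 1 - ((-1/2 + k) - (3 - k))/3 = 1 - ((-1/2 + k) + (-3 + k))/3 = 1 - (-7/2 + 2*k)/3 = 1 + (7/6 - 2*k/3) = 13/6 - 2*k/3)
5893 + C(-21, -16) = 5893 + (13/6 - 2/3*(-16)) = 5893 + (13/6 + 32/3) = 5893 + 77/6 = 35435/6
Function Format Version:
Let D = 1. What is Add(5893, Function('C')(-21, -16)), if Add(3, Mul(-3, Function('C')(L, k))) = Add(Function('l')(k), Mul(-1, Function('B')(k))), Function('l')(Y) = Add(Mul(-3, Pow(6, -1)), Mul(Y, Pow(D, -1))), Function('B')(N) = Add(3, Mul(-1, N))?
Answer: Rational(35435, 6) ≈ 5905.8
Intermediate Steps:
Function('l')(Y) = Add(Rational(-1, 2), Y) (Function('l')(Y) = Add(Mul(-3, Pow(6, -1)), Mul(Y, Pow(1, -1))) = Add(Mul(-3, Rational(1, 6)), Mul(Y, 1)) = Add(Rational(-1, 2), Y))
Function('C')(L, k) = Add(Rational(13, 6), Mul(Rational(-2, 3), k)) (Function('C')(L, k) = Add(1, Mul(Rational(-1, 3), Add(Add(Rational(-1, 2), k), Mul(-1, Add(3, Mul(-1, k)))))) = Add(1, Mul(Rational(-1, 3), Add(Add(Rational(-1, 2), k), Add(-3, k)))) = Add(1, Mul(Rational(-1, 3), Add(Rational(-7, 2), Mul(2, k)))) = Add(1, Add(Rational(7, 6), Mul(Rational(-2, 3), k))) = Add(Rational(13, 6), Mul(Rational(-2, 3), k)))
Add(5893, Function('C')(-21, -16)) = Add(5893, Add(Rational(13, 6), Mul(Rational(-2, 3), -16))) = Add(5893, Add(Rational(13, 6), Rational(32, 3))) = Add(5893, Rational(77, 6)) = Rational(35435, 6)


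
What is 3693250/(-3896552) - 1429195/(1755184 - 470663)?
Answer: -468772264495/227509221436 ≈ -2.0605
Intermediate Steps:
3693250/(-3896552) - 1429195/(1755184 - 470663) = 3693250*(-1/3896552) - 1429195/1284521 = -167875/177116 - 1429195*1/1284521 = -167875/177116 - 1429195/1284521 = -468772264495/227509221436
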